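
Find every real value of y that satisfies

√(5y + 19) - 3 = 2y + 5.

y = -3.75 or y = -3

Isolate the radical: √(5y + 19) = 2y + 8.
Square both sides: 5y + 19 = (2y + 8)².
Expand and rearrange: 4y² + 27y + 45 = 0.
Solving gives y = -3 or y = -3.75.
Check each candidate in the original equation:
  y = -3: √(4) = 2, while 2y + 8 = 2 — valid.
  y = -3.75: √(0.25) = 0.5, while 2y + 8 = 0.5 — valid.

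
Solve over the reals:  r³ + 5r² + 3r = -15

r = -5

Rearrange: r³ + 5r² + 3r + 15 = 0.
Possible rational roots are divisors of 15. Testing r = -5 gives 0, so (r + 5) is a factor.
Divide: r³ + 5r² + 3r + 15 = (r + 5)(r² + 3).
The quadratic r² + 3 has discriminant -12 < 0, so no further real roots.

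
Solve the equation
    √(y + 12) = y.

Square both sides: y + 12 = (y)².
Expand and rearrange: y² - y - 12 = 0.
Solving gives y = 4 or y = -3.
Check each candidate in the original equation:
  y = 4: √(16) = 4, while y = 4 — valid.
  y = -3: √(9) = 3, while y = -3 — extraneous.

y = 4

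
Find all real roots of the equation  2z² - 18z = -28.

Bring every term to one side: 2z² - 18z + 28 = 0.
Factor: 2(z - 2)(z - 7) = 0.
So z = 2 or z = 7.

z = 2 or z = 7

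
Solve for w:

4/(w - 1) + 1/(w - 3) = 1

w = 2.4384 or w = 6.5616

Multiply both sides by (w - 1)(w - 3):
4(w - 3) + (w - 1) = (w - 1)(w - 3).
Expand and collect terms: w^2 - 9w + 16 = 0.
By the quadratic formula, w = (9 +/- sqrt(17)) / 2, so w ~= 6.5616 or w ~= 2.4384.
Neither value makes a denominator zero (w != 1, w != 3), so both are valid.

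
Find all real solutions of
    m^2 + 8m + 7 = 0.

Factor: (m + 1)(m + 7) = 0.
So m = -1 or m = -7.

m = -7 or m = -1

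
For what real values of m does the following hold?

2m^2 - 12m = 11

Rearrange to standard form: 2m^2 - 12m - 11 = 0.
Discriminant: (-12)^2 - 4*2*(-11) = 232.
Quadratic formula: m = (12 +/- sqrt(232)) / 4.
So m = 3 + sqrt(58)/2 ~= 6.8079 or m = 3 - sqrt(58)/2 ~= -0.8079.

m = -0.8079 or m = 6.8079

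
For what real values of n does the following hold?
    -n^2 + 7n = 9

Rearrange to standard form: -n^2 + 7n - 9 = 0.
Discriminant: (7)^2 - 4*(-1)*(-9) = 13.
Quadratic formula: n = (-7 +/- sqrt(13)) / (-2).
So n = 7/2 - sqrt(13)/2 ~= 1.6972 or n = sqrt(13)/2 + 7/2 ~= 5.3028.

n = 1.6972 or n = 5.3028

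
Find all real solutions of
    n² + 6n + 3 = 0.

n = -5.4495 or n = -0.5505

Discriminant: (6)² − 4·1·3 = 24.
Quadratic formula: n = (-6 ± √24) / 2.
So n = -3 + √(6) ≈ -0.5505 or n = -3 - √(6) ≈ -5.4495.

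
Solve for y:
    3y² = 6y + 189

Bring every term to one side: 3y² - 6y - 189 = 0.
Factor: 3(y + 7)(y - 9) = 0.
So y = -7 or y = 9.

y = -7 or y = 9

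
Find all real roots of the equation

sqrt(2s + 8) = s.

Square both sides: 2s + 8 = (s)^2.
Expand and rearrange: s^2 - 2s - 8 = 0.
Solving gives s = 4 or s = -2.
Check each candidate in the original equation:
  s = 4: sqrt(16) = 4, while s = 4 — valid.
  s = -2: sqrt(4) = 2, while s = -2 — extraneous.

s = 4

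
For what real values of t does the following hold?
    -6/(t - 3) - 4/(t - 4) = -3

Multiply both sides by (t - 3)(t - 4):
-6(t - 4) - 4(t - 3) = -3(t - 3)(t - 4).
Expand and collect terms: -3t² + 31t - 72 = 0.
By the quadratic formula, t = (-31 ± √97) / -6, so t ≈ 3.5252 or t ≈ 6.8081.
Neither value makes a denominator zero (t ≠ 3, t ≠ 4), so both are valid.

t = 3.5252 or t = 6.8081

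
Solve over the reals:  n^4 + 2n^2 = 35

Let u = n^2. The equation becomes u^2 + 2u - 35 = 0.
Factor: (u + 7)(u - 5) = 0, so u = -7 or u = 5.
n^2 = -7 < 0 has no real solution.
n^2 = 5 gives n = +/-sqrt(5) ~= +/-2.2361.

n = -2.2361 or n = 2.2361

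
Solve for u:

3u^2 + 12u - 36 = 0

Factor: 3(u + 6)(u - 2) = 0.
So u = -6 or u = 2.

u = -6 or u = 2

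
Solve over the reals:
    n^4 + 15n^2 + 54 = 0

No real solutions.

Let u = n^2. The equation becomes u^2 + 15u + 54 = 0.
Factor: (u + 9)(u + 6) = 0, so u = -9 or u = -6.
n^2 = -9 < 0 has no real solution.
n^2 = -6 < 0 has no real solution.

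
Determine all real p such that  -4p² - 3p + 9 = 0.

p = -1.9212 or p = 1.1712

Discriminant: (-3)² − 4·(-4)·9 = 153.
Quadratic formula: p = (3 ± √153) / (-8).
So p = -3·√(17)/8 - 3/8 ≈ -1.9212 or p = -3/8 + 3·√(17)/8 ≈ 1.1712.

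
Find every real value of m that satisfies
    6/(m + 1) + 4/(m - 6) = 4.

m = 0.2769 or m = 7.2231

Multiply both sides by (m + 1)(m - 6):
6(m - 6) + 4(m + 1) = 4(m + 1)(m - 6).
Expand and collect terms: 4m² - 30m + 8 = 0.
By the quadratic formula, m = (30 ± √772) / 8, so m ≈ 7.2231 or m ≈ 0.2769.
Neither value makes a denominator zero (m ≠ -1, m ≠ 6), so both are valid.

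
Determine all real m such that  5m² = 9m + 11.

Rearrange to standard form: 5m² - 9m - 11 = 0.
Discriminant: (-9)² − 4·5·(-11) = 301.
Quadratic formula: m = (9 ± √301) / 10.
So m = 9/10 + √(301)/10 ≈ 2.6349 or m = 9/10 - √(301)/10 ≈ -0.8349.

m = -0.8349 or m = 2.6349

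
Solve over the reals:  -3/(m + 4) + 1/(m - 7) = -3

Multiply both sides by (m + 4)(m - 7):
-3(m - 7) + (m + 4) = -3(m + 4)(m - 7).
Expand and collect terms: -3m² + 11m + 59 = 0.
By the quadratic formula, m = (-11 ± √829) / -6, so m ≈ -2.9654 or m ≈ 6.6321.
Neither value makes a denominator zero (m ≠ -4, m ≠ 7), so both are valid.

m = -2.9654 or m = 6.6321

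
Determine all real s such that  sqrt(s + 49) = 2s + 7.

s = 0

Square both sides: s + 49 = (2s + 7)^2.
Expand and rearrange: 4s^2 + 27s = 0.
Solving gives s = 0 or s = -6.75.
Check each candidate in the original equation:
  s = 0: sqrt(49) = 7, while 2s + 7 = 7 — valid.
  s = -6.75: sqrt(42.25) = 6.5, while 2s + 7 = -6.5 — extraneous.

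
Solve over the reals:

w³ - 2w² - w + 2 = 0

Possible rational roots are divisors of 2. Testing w = 2 gives 0, so (w - 2) is a factor.
Divide: w³ - 2w² - w + 2 = (w - 2)(w² - 1).
Factor the quadratic: w = 1 or w = -1.

w = -1 or w = 1 or w = 2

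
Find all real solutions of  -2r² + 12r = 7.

r = 0.6548 or r = 5.3452

Rearrange to standard form: -2r² + 12r - 7 = 0.
Discriminant: (12)² − 4·(-2)·(-7) = 88.
Quadratic formula: r = (-12 ± √88) / (-4).
So r = 3 - √(22)/2 ≈ 0.6548 or r = √(22)/2 + 3 ≈ 5.3452.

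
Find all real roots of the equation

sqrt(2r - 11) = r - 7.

Square both sides: 2r - 11 = (r - 7)^2.
Expand and rearrange: r^2 - 16r + 60 = 0.
Solving gives r = 10 or r = 6.
Check each candidate in the original equation:
  r = 10: sqrt(9) = 3, while r - 7 = 3 — valid.
  r = 6: sqrt(1) = 1, while r - 7 = -1 — extraneous.

r = 10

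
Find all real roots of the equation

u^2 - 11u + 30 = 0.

u = 5 or u = 6

Factor: (u - 5)(u - 6) = 0.
So u = 5 or u = 6.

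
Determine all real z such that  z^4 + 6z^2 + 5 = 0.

No real solutions.

Let u = z^2. The equation becomes u^2 + 6u + 5 = 0.
Factor: (u + 5)(u + 1) = 0, so u = -5 or u = -1.
z^2 = -5 < 0 has no real solution.
z^2 = -1 < 0 has no real solution.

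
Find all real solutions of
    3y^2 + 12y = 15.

Bring every term to one side: 3y^2 + 12y - 15 = 0.
Factor: 3(y + 5)(y - 1) = 0.
So y = -5 or y = 1.

y = -5 or y = 1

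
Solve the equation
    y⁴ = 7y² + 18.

Let u = y². The equation becomes u² - 7u - 18 = 0.
Factor: (u - 9)(u + 2) = 0, so u = 9 or u = -2.
y² = 9 gives y = ±3.
y² = -2 < 0 has no real solution.

y = -3 or y = 3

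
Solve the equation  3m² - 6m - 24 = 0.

m = -2 or m = 4

Factor: 3(m - 4)(m + 2) = 0.
So m = 4 or m = -2.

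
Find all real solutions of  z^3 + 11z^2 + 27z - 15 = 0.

z = -6.4641 or z = -5 or z = 0.4641

Possible rational roots are divisors of -15. Testing z = -5 gives 0, so (z + 5) is a factor.
Divide: z^3 + 11z^2 + 27z - 15 = (z + 5)(z^2 + 6z - 3).
Apply the quadratic formula to z^2 + 6z - 3 = 0: z = (-6 +/- sqrt(48))/2, i.e. z ~= 0.4641 or z ~= -6.4641.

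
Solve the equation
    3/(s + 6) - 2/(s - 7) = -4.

Multiply both sides by (s + 6)(s - 7):
3(s - 7) - 2(s + 6) = -4(s + 6)(s - 7).
Expand and collect terms: -4s² + 3s + 201 = 0.
By the quadratic formula, s = (-3 ± √3225) / -8, so s ≈ -6.7236 or s ≈ 7.4736.
Neither value makes a denominator zero (s ≠ -6, s ≠ 7), so both are valid.

s = -6.7236 or s = 7.4736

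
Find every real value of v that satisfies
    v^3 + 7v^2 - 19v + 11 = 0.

v = -9.1962 or v = 1 or v = 1.1962

Possible rational roots are divisors of 11. Testing v = 1 gives 0, so (v - 1) is a factor.
Divide: v^3 + 7v^2 - 19v + 11 = (v - 1)(v^2 + 8v - 11).
Apply the quadratic formula to v^2 + 8v - 11 = 0: v = (-8 +/- sqrt(108))/2, i.e. v ~= 1.1962 or v ~= -9.1962.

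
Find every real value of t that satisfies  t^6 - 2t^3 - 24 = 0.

t = -1.5874 or t = 1.8171

Let u = t^3. The equation becomes u^2 - 2u - 24 = 0.
Factor: (u - 6)(u + 4) = 0, so u = 6 or u = -4.
t^3 = 6 gives t = (6)^(1/3) ~= 1.8171.
t^3 = -4 gives t = -(4)^(1/3) ~= -1.5874.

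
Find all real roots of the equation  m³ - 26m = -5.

Rearrange: m³ - 26m + 5 = 0.
Possible rational roots are divisors of 5. Testing m = 5 gives 0, so (m - 5) is a factor.
Divide: m³ - 26m + 5 = (m - 5)(m² + 5m - 1).
Apply the quadratic formula to m² + 5m - 1 = 0: m = (-5 ± √29)/2, i.e. m ≈ 0.1926 or m ≈ -5.1926.

m = -5.1926 or m = 0.1926 or m = 5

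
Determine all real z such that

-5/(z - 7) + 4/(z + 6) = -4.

z = -6.9176 or z = 8.1676

Multiply both sides by (z - 7)(z + 6):
-5(z + 6) + 4(z - 7) = -4(z - 7)(z + 6).
Expand and collect terms: -4z² + 5z + 226 = 0.
By the quadratic formula, z = (-5 ± √3641) / -8, so z ≈ -6.9176 or z ≈ 8.1676.
Neither value makes a denominator zero (z ≠ 7, z ≠ -6), so both are valid.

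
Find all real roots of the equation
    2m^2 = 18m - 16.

Bring every term to one side: 2m^2 - 18m + 16 = 0.
Factor: 2(m - 8)(m - 1) = 0.
So m = 8 or m = 1.

m = 1 or m = 8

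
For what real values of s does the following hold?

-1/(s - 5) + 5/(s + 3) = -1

Multiply both sides by (s - 5)(s + 3):
-(s + 3) + 5(s - 5) = -(s - 5)(s + 3).
Expand and collect terms: -s² - 2s + 43 = 0.
By the quadratic formula, s = (2 ± √176) / -2, so s ≈ -7.6332 or s ≈ 5.6332.
Neither value makes a denominator zero (s ≠ 5, s ≠ -3), so both are valid.

s = -7.6332 or s = 5.6332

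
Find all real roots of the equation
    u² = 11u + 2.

u = -0.1789 or u = 11.1789

Rearrange to standard form: u² - 11u - 2 = 0.
Discriminant: (-11)² − 4·1·(-2) = 129.
Quadratic formula: u = (11 ± √129) / 2.
So u = 11/2 + √(129)/2 ≈ 11.1789 or u = 11/2 - √(129)/2 ≈ -0.1789.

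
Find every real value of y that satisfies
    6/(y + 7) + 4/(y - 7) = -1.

y = -14.3808 or y = 4.3808

Multiply both sides by (y + 7)(y - 7):
6(y - 7) + 4(y + 7) = -(y + 7)(y - 7).
Expand and collect terms: -y² - 10y + 63 = 0.
By the quadratic formula, y = (10 ± √352) / -2, so y ≈ -14.3808 or y ≈ 4.3808.
Neither value makes a denominator zero (y ≠ -7, y ≠ 7), so both are valid.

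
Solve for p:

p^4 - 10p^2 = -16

Let u = p^2. The equation becomes u^2 - 10u + 16 = 0.
Factor: (u - 8)(u - 2) = 0, so u = 8 or u = 2.
p^2 = 8 gives p = +/-2*sqrt(2) ~= +/-2.8284.
p^2 = 2 gives p = +/-sqrt(2) ~= +/-1.4142.

p = -2.8284 or p = -1.4142 or p = 1.4142 or p = 2.8284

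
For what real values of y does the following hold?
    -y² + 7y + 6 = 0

Discriminant: (7)² − 4·(-1)·6 = 73.
Quadratic formula: y = (-7 ± √73) / (-2).
So y = 7/2 - √(73)/2 ≈ -0.772 or y = 7/2 + √(73)/2 ≈ 7.772.

y = -0.772 or y = 7.772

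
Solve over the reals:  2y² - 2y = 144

Bring every term to one side: 2y² - 2y - 144 = 0.
Factor: 2(y + 8)(y - 9) = 0.
So y = -8 or y = 9.

y = -8 or y = 9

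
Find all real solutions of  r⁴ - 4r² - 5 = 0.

Let u = r². The equation becomes u² - 4u - 5 = 0.
Factor: (u + 1)(u - 5) = 0, so u = -1 or u = 5.
r² = -1 < 0 has no real solution.
r² = 5 gives r = ±√(5) ≈ ±2.2361.

r = -2.2361 or r = 2.2361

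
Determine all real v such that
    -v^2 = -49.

v = -7 or v = 7

Bring every term to one side: -v^2 + 49 = 0.
Factor: -1(v + 7)(v - 7) = 0.
So v = -7 or v = 7.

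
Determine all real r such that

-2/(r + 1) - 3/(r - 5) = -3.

r = -0.4369 or r = 6.1036

Multiply both sides by (r + 1)(r - 5):
-2(r - 5) - 3(r + 1) = -3(r + 1)(r - 5).
Expand and collect terms: -3r^2 + 17r + 8 = 0.
By the quadratic formula, r = (-17 +/- sqrt(385)) / -6, so r ~= -0.4369 or r ~= 6.1036.
Neither value makes a denominator zero (r != -1, r != 5), so both are valid.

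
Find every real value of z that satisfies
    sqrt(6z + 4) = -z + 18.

Square both sides: 6z + 4 = (-z + 18)^2.
Expand and rearrange: z^2 - 42z + 320 = 0.
Solving gives z = 32 or z = 10.
Check each candidate in the original equation:
  z = 32: sqrt(196) = 14, while -z + 18 = -14 — extraneous.
  z = 10: sqrt(64) = 8, while -z + 18 = 8 — valid.

z = 10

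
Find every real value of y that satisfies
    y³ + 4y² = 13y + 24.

Rearrange: y³ + 4y² - 13y - 24 = 0.
Possible rational roots are divisors of -24. Testing y = 3 gives 0, so (y - 3) is a factor.
Divide: y³ + 4y² - 13y - 24 = (y - 3)(y² + 7y + 8).
Apply the quadratic formula to y² + 7y + 8 = 0: y = (-7 ± √17)/2, i.e. y ≈ -1.4384 or y ≈ -5.5616.

y = -5.5616 or y = -1.4384 or y = 3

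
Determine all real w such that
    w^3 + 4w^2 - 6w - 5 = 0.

w = -5 or w = -0.618 or w = 1.618

Possible rational roots are divisors of -5. Testing w = -5 gives 0, so (w + 5) is a factor.
Divide: w^3 + 4w^2 - 6w - 5 = (w + 5)(w^2 - w - 1).
Apply the quadratic formula to w^2 - w - 1 = 0: w = (1 +/- sqrt(5))/2, i.e. w ~= 1.618 or w ~= -0.618.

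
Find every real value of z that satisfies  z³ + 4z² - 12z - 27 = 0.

z = -5.3028 or z = -1.6972 or z = 3

Possible rational roots are divisors of -27. Testing z = 3 gives 0, so (z - 3) is a factor.
Divide: z³ + 4z² - 12z - 27 = (z - 3)(z² + 7z + 9).
Apply the quadratic formula to z² + 7z + 9 = 0: z = (-7 ± √13)/2, i.e. z ≈ -1.6972 or z ≈ -5.3028.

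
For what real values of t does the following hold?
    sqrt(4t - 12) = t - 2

t = 4

Square both sides: 4t - 12 = (t - 2)^2.
Expand and rearrange: t^2 - 8t + 16 = 0.
This gives the repeated root t = 4.
Check in the original equation:
  t = 4: sqrt(4) = 2, while t - 2 = 2 — valid.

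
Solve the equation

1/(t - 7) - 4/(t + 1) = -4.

t = 0.0372 or t = 6.7128

Multiply both sides by (t - 7)(t + 1):
(t + 1) - 4(t - 7) = -4(t - 7)(t + 1).
Expand and collect terms: -4t² + 27t - 1 = 0.
By the quadratic formula, t = (-27 ± √713) / -8, so t ≈ 0.0372 or t ≈ 6.7128.
Neither value makes a denominator zero (t ≠ 7, t ≠ -1), so both are valid.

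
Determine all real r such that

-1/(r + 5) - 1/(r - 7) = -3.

Multiply both sides by (r + 5)(r - 7):
-(r - 7) - (r + 5) = -3(r + 5)(r - 7).
Expand and collect terms: -3r^2 + 8r + 103 = 0.
By the quadratic formula, r = (-8 +/- sqrt(1300)) / -6, so r ~= -4.6759 or r ~= 7.3426.
Neither value makes a denominator zero (r != -5, r != 7), so both are valid.

r = -4.6759 or r = 7.3426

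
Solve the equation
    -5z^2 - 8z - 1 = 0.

Discriminant: (-8)^2 - 4*(-5)*(-1) = 44.
Quadratic formula: z = (8 +/- sqrt(44)) / (-10).
So z = -4/5 - sqrt(11)/5 ~= -1.4633 or z = -4/5 + sqrt(11)/5 ~= -0.1367.

z = -1.4633 or z = -0.1367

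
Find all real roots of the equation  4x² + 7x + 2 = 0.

x = -1.3904 or x = -0.3596

Discriminant: (7)² − 4·4·2 = 17.
Quadratic formula: x = (-7 ± √17) / 8.
So x = -7/8 + √(17)/8 ≈ -0.3596 or x = -7/8 - √(17)/8 ≈ -1.3904.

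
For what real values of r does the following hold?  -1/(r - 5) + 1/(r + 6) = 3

r = -5.6559 or r = 4.6559

Multiply both sides by (r - 5)(r + 6):
-(r + 6) + (r - 5) = 3(r - 5)(r + 6).
Expand and collect terms: 3r² + 3r - 79 = 0.
By the quadratic formula, r = (-3 ± √957) / 6, so r ≈ 4.6559 or r ≈ -5.6559.
Neither value makes a denominator zero (r ≠ 5, r ≠ -6), so both are valid.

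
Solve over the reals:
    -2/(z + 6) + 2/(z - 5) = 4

z = -6.4791 or z = 5.4791

Multiply both sides by (z + 6)(z - 5):
-2(z - 5) + 2(z + 6) = 4(z + 6)(z - 5).
Expand and collect terms: 4z² + 4z - 142 = 0.
By the quadratic formula, z = (-4 ± √2288) / 8, so z ≈ 5.4791 or z ≈ -6.4791.
Neither value makes a denominator zero (z ≠ -6, z ≠ 5), so both are valid.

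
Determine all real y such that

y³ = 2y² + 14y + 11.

y = -2.1401 or y = -1 or y = 5.1401

Rearrange: y³ - 2y² - 14y - 11 = 0.
Possible rational roots are divisors of -11. Testing y = -1 gives 0, so (y + 1) is a factor.
Divide: y³ - 2y² - 14y - 11 = (y + 1)(y² - 3y - 11).
Apply the quadratic formula to y² - 3y - 11 = 0: y = (3 ± √53)/2, i.e. y ≈ 5.1401 or y ≈ -2.1401.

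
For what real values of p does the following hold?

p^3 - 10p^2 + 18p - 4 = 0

p = 0.2583 or p = 2 or p = 7.7417

Possible rational roots are divisors of -4. Testing p = 2 gives 0, so (p - 2) is a factor.
Divide: p^3 - 10p^2 + 18p - 4 = (p - 2)(p^2 - 8p + 2).
Apply the quadratic formula to p^2 - 8p + 2 = 0: p = (8 +/- sqrt(56))/2, i.e. p ~= 7.7417 or p ~= 0.2583.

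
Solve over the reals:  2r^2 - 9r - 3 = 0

r = -0.3117 or r = 4.8117

Discriminant: (-9)^2 - 4*2*(-3) = 105.
Quadratic formula: r = (9 +/- sqrt(105)) / 4.
So r = 9/4 + sqrt(105)/4 ~= 4.8117 or r = 9/4 - sqrt(105)/4 ~= -0.3117.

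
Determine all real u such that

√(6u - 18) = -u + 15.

u = 9

Square both sides: 6u - 18 = (-u + 15)².
Expand and rearrange: u² - 36u + 243 = 0.
Solving gives u = 27 or u = 9.
Check each candidate in the original equation:
  u = 27: √(144) = 12, while -u + 15 = -12 — extraneous.
  u = 9: √(36) = 6, while -u + 15 = 6 — valid.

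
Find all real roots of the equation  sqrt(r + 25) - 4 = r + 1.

Isolate the radical: sqrt(r + 25) = r + 5.
Square both sides: r + 25 = (r + 5)^2.
Expand and rearrange: r^2 + 9r = 0.
Solving gives r = 0 or r = -9.
Check each candidate in the original equation:
  r = 0: sqrt(25) = 5, while r + 5 = 5 — valid.
  r = -9: sqrt(16) = 4, while r + 5 = -4 — extraneous.

r = 0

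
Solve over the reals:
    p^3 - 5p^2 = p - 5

p = -1 or p = 1 or p = 5

Rearrange: p^3 - 5p^2 - p + 5 = 0.
Possible rational roots are divisors of 5. Testing p = 5 gives 0, so (p - 5) is a factor.
Divide: p^3 - 5p^2 - p + 5 = (p - 5)(p^2 - 1).
Factor the quadratic: p = 1 or p = -1.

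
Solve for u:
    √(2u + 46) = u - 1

u = 9

Square both sides: 2u + 46 = (u - 1)².
Expand and rearrange: u² - 4u - 45 = 0.
Solving gives u = 9 or u = -5.
Check each candidate in the original equation:
  u = 9: √(64) = 8, while u - 1 = 8 — valid.
  u = -5: √(36) = 6, while u - 1 = -6 — extraneous.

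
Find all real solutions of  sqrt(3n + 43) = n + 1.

n = 7

Square both sides: 3n + 43 = (n + 1)^2.
Expand and rearrange: n^2 - n - 42 = 0.
Solving gives n = 7 or n = -6.
Check each candidate in the original equation:
  n = 7: sqrt(64) = 8, while n + 1 = 8 — valid.
  n = -6: sqrt(25) = 5, while n + 1 = -5 — extraneous.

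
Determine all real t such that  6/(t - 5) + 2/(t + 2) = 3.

Multiply both sides by (t - 5)(t + 2):
6(t + 2) + 2(t - 5) = 3(t - 5)(t + 2).
Expand and collect terms: 3t² - 17t - 32 = 0.
By the quadratic formula, t = (17 ± √673) / 6, so t ≈ 7.157 or t ≈ -1.4904.
Neither value makes a denominator zero (t ≠ 5, t ≠ -2), so both are valid.

t = -1.4904 or t = 7.157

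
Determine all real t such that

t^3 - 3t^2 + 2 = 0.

t = -0.7321 or t = 1 or t = 2.7321

Possible rational roots are divisors of 2. Testing t = 1 gives 0, so (t - 1) is a factor.
Divide: t^3 - 3t^2 + 2 = (t - 1)(t^2 - 2t - 2).
Apply the quadratic formula to t^2 - 2t - 2 = 0: t = (2 +/- sqrt(12))/2, i.e. t ~= 2.7321 or t ~= -0.7321.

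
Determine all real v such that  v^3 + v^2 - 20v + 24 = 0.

v = -5.4641 or v = 1.4641 or v = 3

Possible rational roots are divisors of 24. Testing v = 3 gives 0, so (v - 3) is a factor.
Divide: v^3 + v^2 - 20v + 24 = (v - 3)(v^2 + 4v - 8).
Apply the quadratic formula to v^2 + 4v - 8 = 0: v = (-4 +/- sqrt(48))/2, i.e. v ~= 1.4641 or v ~= -5.4641.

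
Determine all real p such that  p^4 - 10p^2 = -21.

p = -2.6458 or p = -1.7321 or p = 1.7321 or p = 2.6458

Let u = p^2. The equation becomes u^2 - 10u + 21 = 0.
Factor: (u - 7)(u - 3) = 0, so u = 7 or u = 3.
p^2 = 7 gives p = +/-sqrt(7) ~= +/-2.6458.
p^2 = 3 gives p = +/-sqrt(3) ~= +/-1.7321.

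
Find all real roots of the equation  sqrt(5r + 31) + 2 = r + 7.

Isolate the radical: sqrt(5r + 31) = r + 5.
Square both sides: 5r + 31 = (r + 5)^2.
Expand and rearrange: r^2 + 5r - 6 = 0.
Solving gives r = 1 or r = -6.
Check each candidate in the original equation:
  r = 1: sqrt(36) = 6, while r + 5 = 6 — valid.
  r = -6: sqrt(1) = 1, while r + 5 = -1 — extraneous.

r = 1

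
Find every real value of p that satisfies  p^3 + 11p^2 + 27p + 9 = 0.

p = -7.6056 or p = -3 or p = -0.3944

Possible rational roots are divisors of 9. Testing p = -3 gives 0, so (p + 3) is a factor.
Divide: p^3 + 11p^2 + 27p + 9 = (p + 3)(p^2 + 8p + 3).
Apply the quadratic formula to p^2 + 8p + 3 = 0: p = (-8 +/- sqrt(52))/2, i.e. p ~= -0.3944 or p ~= -7.6056.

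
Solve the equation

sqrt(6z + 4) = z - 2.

Square both sides: 6z + 4 = (z - 2)^2.
Expand and rearrange: z^2 - 10z = 0.
Solving gives z = 10 or z = 0.
Check each candidate in the original equation:
  z = 10: sqrt(64) = 8, while z - 2 = 8 — valid.
  z = 0: sqrt(4) = 2, while z - 2 = -2 — extraneous.

z = 10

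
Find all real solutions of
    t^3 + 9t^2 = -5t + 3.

Rearrange: t^3 + 9t^2 + 5t - 3 = 0.
Possible rational roots are divisors of -3. Testing t = -1 gives 0, so (t + 1) is a factor.
Divide: t^3 + 9t^2 + 5t - 3 = (t + 1)(t^2 + 8t - 3).
Apply the quadratic formula to t^2 + 8t - 3 = 0: t = (-8 +/- sqrt(76))/2, i.e. t ~= 0.3589 or t ~= -8.3589.

t = -8.3589 or t = -1 or t = 0.3589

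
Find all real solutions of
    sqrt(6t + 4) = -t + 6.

Square both sides: 6t + 4 = (-t + 6)^2.
Expand and rearrange: t^2 - 18t + 32 = 0.
Solving gives t = 16 or t = 2.
Check each candidate in the original equation:
  t = 16: sqrt(100) = 10, while -t + 6 = -10 — extraneous.
  t = 2: sqrt(16) = 4, while -t + 6 = 4 — valid.

t = 2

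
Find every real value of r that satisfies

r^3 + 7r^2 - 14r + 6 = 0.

Possible rational roots are divisors of 6. Testing r = 1 gives 0, so (r - 1) is a factor.
Divide: r^3 + 7r^2 - 14r + 6 = (r - 1)(r^2 + 8r - 6).
Apply the quadratic formula to r^2 + 8r - 6 = 0: r = (-8 +/- sqrt(88))/2, i.e. r ~= 0.6904 or r ~= -8.6904.

r = -8.6904 or r = 0.6904 or r = 1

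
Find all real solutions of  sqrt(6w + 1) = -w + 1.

Square both sides: 6w + 1 = (-w + 1)^2.
Expand and rearrange: w^2 - 8w = 0.
Solving gives w = 8 or w = 0.
Check each candidate in the original equation:
  w = 8: sqrt(49) = 7, while -w + 1 = -7 — extraneous.
  w = 0: sqrt(1) = 1, while -w + 1 = 1 — valid.

w = 0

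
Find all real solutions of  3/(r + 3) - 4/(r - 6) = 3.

Multiply both sides by (r + 3)(r - 6):
3(r - 6) - 4(r + 3) = 3(r + 3)(r - 6).
Expand and collect terms: 3r^2 - 8r - 24 = 0.
By the quadratic formula, r = (8 +/- sqrt(352)) / 6, so r ~= 4.4603 or r ~= -1.7936.
Neither value makes a denominator zero (r != -3, r != 6), so both are valid.

r = -1.7936 or r = 4.4603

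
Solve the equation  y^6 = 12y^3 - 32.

Let u = y^3. The equation becomes u^2 - 12u + 32 = 0.
Factor: (u - 8)(u - 4) = 0, so u = 8 or u = 4.
y^3 = 8 gives y = 2.
y^3 = 4 gives y = (4)^(1/3) ~= 1.5874.

y = 1.5874 or y = 2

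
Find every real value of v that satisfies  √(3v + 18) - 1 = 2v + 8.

v = -3

Isolate the radical: √(3v + 18) = 2v + 9.
Square both sides: 3v + 18 = (2v + 9)².
Expand and rearrange: 4v² + 33v + 63 = 0.
Solving gives v = -3 or v = -5.25.
Check each candidate in the original equation:
  v = -3: √(9) = 3, while 2v + 9 = 3 — valid.
  v = -5.25: √(2.25) = 1.5, while 2v + 9 = -1.5 — extraneous.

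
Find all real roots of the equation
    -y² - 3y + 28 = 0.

y = -7 or y = 4

Factor: -1(y + 7)(y - 4) = 0.
So y = -7 or y = 4.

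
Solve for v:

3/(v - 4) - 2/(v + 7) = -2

Multiply both sides by (v - 4)(v + 7):
3(v + 7) - 2(v - 4) = -2(v - 4)(v + 7).
Expand and collect terms: -2v² - 7v + 27 = 0.
By the quadratic formula, v = (7 ± √265) / -4, so v ≈ -5.8197 or v ≈ 2.3197.
Neither value makes a denominator zero (v ≠ 4, v ≠ -7), so both are valid.

v = -5.8197 or v = 2.3197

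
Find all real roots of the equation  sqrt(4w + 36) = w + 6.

Square both sides: 4w + 36 = (w + 6)^2.
Expand and rearrange: w^2 + 8w = 0.
Solving gives w = 0 or w = -8.
Check each candidate in the original equation:
  w = 0: sqrt(36) = 6, while w + 6 = 6 — valid.
  w = -8: sqrt(4) = 2, while w + 6 = -2 — extraneous.

w = 0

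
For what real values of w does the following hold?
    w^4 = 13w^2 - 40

Let u = w^2. The equation becomes u^2 - 13u + 40 = 0.
Factor: (u - 8)(u - 5) = 0, so u = 8 or u = 5.
w^2 = 8 gives w = +/-2*sqrt(2) ~= +/-2.8284.
w^2 = 5 gives w = +/-sqrt(5) ~= +/-2.2361.

w = -2.8284 or w = -2.2361 or w = 2.2361 or w = 2.8284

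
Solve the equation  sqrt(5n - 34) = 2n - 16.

Square both sides: 5n - 34 = (2n - 16)^2.
Expand and rearrange: 4n^2 - 69n + 290 = 0.
Solving gives n = 10 or n = 7.25.
Check each candidate in the original equation:
  n = 10: sqrt(16) = 4, while 2n - 16 = 4 — valid.
  n = 7.25: sqrt(2.25) = 1.5, while 2n - 16 = -1.5 — extraneous.

n = 10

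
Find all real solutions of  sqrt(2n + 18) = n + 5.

Square both sides: 2n + 18 = (n + 5)^2.
Expand and rearrange: n^2 + 8n + 7 = 0.
Solving gives n = -1 or n = -7.
Check each candidate in the original equation:
  n = -1: sqrt(16) = 4, while n + 5 = 4 — valid.
  n = -7: sqrt(4) = 2, while n + 5 = -2 — extraneous.

n = -1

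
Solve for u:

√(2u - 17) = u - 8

u = 9

Square both sides: 2u - 17 = (u - 8)².
Expand and rearrange: u² - 18u + 81 = 0.
This gives the repeated root u = 9.
Check in the original equation:
  u = 9: √(1) = 1, while u - 8 = 1 — valid.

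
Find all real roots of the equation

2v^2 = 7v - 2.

Rearrange to standard form: 2v^2 - 7v + 2 = 0.
Discriminant: (-7)^2 - 4*2*2 = 33.
Quadratic formula: v = (7 +/- sqrt(33)) / 4.
So v = sqrt(33)/4 + 7/4 ~= 3.1861 or v = 7/4 - sqrt(33)/4 ~= 0.3139.

v = 0.3139 or v = 3.1861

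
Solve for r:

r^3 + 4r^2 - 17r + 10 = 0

r = -6.7417 or r = 0.7417 or r = 2

Possible rational roots are divisors of 10. Testing r = 2 gives 0, so (r - 2) is a factor.
Divide: r^3 + 4r^2 - 17r + 10 = (r - 2)(r^2 + 6r - 5).
Apply the quadratic formula to r^2 + 6r - 5 = 0: r = (-6 +/- sqrt(56))/2, i.e. r ~= 0.7417 or r ~= -6.7417.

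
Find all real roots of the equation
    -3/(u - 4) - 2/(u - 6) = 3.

u = 2.7427 or u = 5.5907

Multiply both sides by (u - 4)(u - 6):
-3(u - 6) - 2(u - 4) = 3(u - 4)(u - 6).
Expand and collect terms: 3u² - 25u + 46 = 0.
By the quadratic formula, u = (25 ± √73) / 6, so u ≈ 5.5907 or u ≈ 2.7427.
Neither value makes a denominator zero (u ≠ 4, u ≠ 6), so both are valid.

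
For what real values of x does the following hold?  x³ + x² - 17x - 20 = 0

Possible rational roots are divisors of -20. Testing x = -4 gives 0, so (x + 4) is a factor.
Divide: x³ + x² - 17x - 20 = (x + 4)(x² - 3x - 5).
Apply the quadratic formula to x² - 3x - 5 = 0: x = (3 ± √29)/2, i.e. x ≈ 4.1926 or x ≈ -1.1926.

x = -4 or x = -1.1926 or x = 4.1926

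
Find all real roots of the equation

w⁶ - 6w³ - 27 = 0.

w = -1.4422 or w = 2.0801

Let u = w³. The equation becomes u² - 6u - 27 = 0.
Factor: (u + 3)(u - 9) = 0, so u = -3 or u = 9.
w³ = -3 gives w = -∛(3) ≈ -1.4422.
w³ = 9 gives w = ∛(9) ≈ 2.0801.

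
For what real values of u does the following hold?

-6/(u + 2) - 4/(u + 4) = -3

Multiply both sides by (u + 2)(u + 4):
-6(u + 4) - 4(u + 2) = -3(u + 2)(u + 4).
Expand and collect terms: -3u² - 8u + 8 = 0.
By the quadratic formula, u = (8 ± √160) / -6, so u ≈ -3.4415 or u ≈ 0.7749.
Neither value makes a denominator zero (u ≠ -2, u ≠ -4), so both are valid.

u = -3.4415 or u = 0.7749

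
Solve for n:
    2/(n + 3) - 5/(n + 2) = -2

Multiply both sides by (n + 3)(n + 2):
2(n + 2) - 5(n + 3) = -2(n + 3)(n + 2).
Expand and collect terms: -2n² - 7n - 1 = 0.
By the quadratic formula, n = (7 ± √41) / -4, so n ≈ -3.3508 or n ≈ -0.1492.
Neither value makes a denominator zero (n ≠ -3, n ≠ -2), so both are valid.

n = -3.3508 or n = -0.1492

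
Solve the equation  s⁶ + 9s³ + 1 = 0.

Let u = s³. The equation becomes u² + 9u + 1 = 0.
By the quadratic formula, u = -9/2 + √(77)/2 or u = -9/2 - √(77)/2.
s³ = -9/2 + √(77)/2 gives s = -∛(9/2 - √(77)/2) ≈ -0.4828.
s³ = -9/2 - √(77)/2 gives s = -∛(√(77)/2 + 9/2) ≈ -2.0714.

s = -2.0714 or s = -0.4828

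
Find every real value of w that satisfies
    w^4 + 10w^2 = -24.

No real solutions.

Let u = w^2. The equation becomes u^2 + 10u + 24 = 0.
Factor: (u + 6)(u + 4) = 0, so u = -6 or u = -4.
w^2 = -6 < 0 has no real solution.
w^2 = -4 < 0 has no real solution.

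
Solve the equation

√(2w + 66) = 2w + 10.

w = -1

Square both sides: 2w + 66 = (2w + 10)².
Expand and rearrange: 4w² + 38w + 34 = 0.
Solving gives w = -1 or w = -8.5.
Check each candidate in the original equation:
  w = -1: √(64) = 8, while 2w + 10 = 8 — valid.
  w = -8.5: √(49) = 7, while 2w + 10 = -7 — extraneous.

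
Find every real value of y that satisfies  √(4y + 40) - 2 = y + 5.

Isolate the radical: √(4y + 40) = y + 7.
Square both sides: 4y + 40 = (y + 7)².
Expand and rearrange: y² + 10y + 9 = 0.
Solving gives y = -1 or y = -9.
Check each candidate in the original equation:
  y = -1: √(36) = 6, while y + 7 = 6 — valid.
  y = -9: √(4) = 2, while y + 7 = -2 — extraneous.

y = -1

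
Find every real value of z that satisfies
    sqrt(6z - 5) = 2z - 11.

Square both sides: 6z - 5 = (2z - 11)^2.
Expand and rearrange: 4z^2 - 50z + 126 = 0.
Solving gives z = 9 or z = 3.5.
Check each candidate in the original equation:
  z = 9: sqrt(49) = 7, while 2z - 11 = 7 — valid.
  z = 3.5: sqrt(16) = 4, while 2z - 11 = -4 — extraneous.

z = 9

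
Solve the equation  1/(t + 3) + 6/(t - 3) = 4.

Multiply both sides by (t + 3)(t - 3):
(t - 3) + 6(t + 3) = 4(t + 3)(t - 3).
Expand and collect terms: 4t² - 7t - 51 = 0.
By the quadratic formula, t = (7 ± √865) / 8, so t ≈ 4.5514 or t ≈ -2.8014.
Neither value makes a denominator zero (t ≠ -3, t ≠ 3), so both are valid.

t = -2.8014 or t = 4.5514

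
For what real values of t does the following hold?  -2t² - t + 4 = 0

t = -1.6861 or t = 1.1861

Discriminant: (-1)² − 4·(-2)·4 = 33.
Quadratic formula: t = (1 ± √33) / (-4).
So t = -√(33)/4 - 1/4 ≈ -1.6861 or t = -1/4 + √(33)/4 ≈ 1.1861.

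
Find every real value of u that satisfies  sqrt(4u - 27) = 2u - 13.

u = 7

Square both sides: 4u - 27 = (2u - 13)^2.
Expand and rearrange: 4u^2 - 56u + 196 = 0.
This gives the repeated root u = 7.
Check in the original equation:
  u = 7: sqrt(1) = 1, while 2u - 13 = 1 — valid.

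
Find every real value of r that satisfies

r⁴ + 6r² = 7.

Let u = r². The equation becomes u² + 6u - 7 = 0.
Factor: (u + 7)(u - 1) = 0, so u = -7 or u = 1.
r² = -7 < 0 has no real solution.
r² = 1 gives r = ±1.

r = -1 or r = 1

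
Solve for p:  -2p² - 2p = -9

Rearrange to standard form: -2p² - 2p + 9 = 0.
Discriminant: (-2)² − 4·(-2)·9 = 76.
Quadratic formula: p = (2 ± √76) / (-4).
So p = -√(19)/2 - 1/2 ≈ -2.6794 or p = -1/2 + √(19)/2 ≈ 1.6794.

p = -2.6794 or p = 1.6794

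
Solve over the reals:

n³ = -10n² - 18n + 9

n = -7.4051 or n = -3 or n = 0.4051

Rearrange: n³ + 10n² + 18n - 9 = 0.
Possible rational roots are divisors of -9. Testing n = -3 gives 0, so (n + 3) is a factor.
Divide: n³ + 10n² + 18n - 9 = (n + 3)(n² + 7n - 3).
Apply the quadratic formula to n² + 7n - 3 = 0: n = (-7 ± √61)/2, i.e. n ≈ 0.4051 or n ≈ -7.4051.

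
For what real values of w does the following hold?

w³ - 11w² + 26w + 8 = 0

w = -0.2749 or w = 4 or w = 7.2749

Possible rational roots are divisors of 8. Testing w = 4 gives 0, so (w - 4) is a factor.
Divide: w³ - 11w² + 26w + 8 = (w - 4)(w² - 7w - 2).
Apply the quadratic formula to w² - 7w - 2 = 0: w = (7 ± √57)/2, i.e. w ≈ 7.2749 or w ≈ -0.2749.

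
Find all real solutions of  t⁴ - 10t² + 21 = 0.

t = -2.6458 or t = -1.7321 or t = 1.7321 or t = 2.6458

Let u = t². The equation becomes u² - 10u + 21 = 0.
Factor: (u - 7)(u - 3) = 0, so u = 7 or u = 3.
t² = 7 gives t = ±√(7) ≈ ±2.6458.
t² = 3 gives t = ±√(3) ≈ ±1.7321.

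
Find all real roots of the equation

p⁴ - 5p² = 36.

Let u = p². The equation becomes u² - 5u - 36 = 0.
Factor: (u + 4)(u - 9) = 0, so u = -4 or u = 9.
p² = -4 < 0 has no real solution.
p² = 9 gives p = ±3.

p = -3 or p = 3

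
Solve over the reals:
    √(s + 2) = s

Square both sides: s + 2 = (s)².
Expand and rearrange: s² - s - 2 = 0.
Solving gives s = 2 or s = -1.
Check each candidate in the original equation:
  s = 2: √(4) = 2, while s = 2 — valid.
  s = -1: √(1) = 1, while s = -1 — extraneous.

s = 2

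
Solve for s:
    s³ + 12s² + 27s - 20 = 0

Possible rational roots are divisors of -20. Testing s = -4 gives 0, so (s + 4) is a factor.
Divide: s³ + 12s² + 27s - 20 = (s + 4)(s² + 8s - 5).
Apply the quadratic formula to s² + 8s - 5 = 0: s = (-8 ± √84)/2, i.e. s ≈ 0.5826 or s ≈ -8.5826.

s = -8.5826 or s = -4 or s = 0.5826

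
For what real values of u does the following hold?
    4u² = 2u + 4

u = -0.7808 or u = 1.2808

Rearrange to standard form: 4u² - 2u - 4 = 0.
Discriminant: (-2)² − 4·4·(-4) = 68.
Quadratic formula: u = (2 ± √68) / 8.
So u = 1/4 + √(17)/4 ≈ 1.2808 or u = 1/4 - √(17)/4 ≈ -0.7808.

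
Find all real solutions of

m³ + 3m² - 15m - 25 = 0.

m = -5 or m = -1.4495 or m = 3.4495

Possible rational roots are divisors of -25. Testing m = -5 gives 0, so (m + 5) is a factor.
Divide: m³ + 3m² - 15m - 25 = (m + 5)(m² - 2m - 5).
Apply the quadratic formula to m² - 2m - 5 = 0: m = (2 ± √24)/2, i.e. m ≈ 3.4495 or m ≈ -1.4495.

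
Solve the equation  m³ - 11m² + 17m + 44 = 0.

Possible rational roots are divisors of 44. Testing m = 4 gives 0, so (m - 4) is a factor.
Divide: m³ - 11m² + 17m + 44 = (m - 4)(m² - 7m - 11).
Apply the quadratic formula to m² - 7m - 11 = 0: m = (7 ± √93)/2, i.e. m ≈ 8.3218 or m ≈ -1.3218.

m = -1.3218 or m = 4 or m = 8.3218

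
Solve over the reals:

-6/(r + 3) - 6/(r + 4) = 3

Multiply both sides by (r + 3)(r + 4):
-6(r + 4) - 6(r + 3) = 3(r + 3)(r + 4).
Expand and collect terms: 3r² + 33r + 78 = 0.
By the quadratic formula, r = (-33 ± √153) / 6, so r ≈ -3.4384 or r ≈ -7.5616.
Neither value makes a denominator zero (r ≠ -3, r ≠ -4), so both are valid.

r = -7.5616 or r = -3.4384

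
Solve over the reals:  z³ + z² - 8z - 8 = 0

Possible rational roots are divisors of -8. Testing z = -1 gives 0, so (z + 1) is a factor.
Divide: z³ + z² - 8z - 8 = (z + 1)(z² - 8).
Apply the quadratic formula to z² - 8 = 0: z = (0 ± √32)/2, i.e. z ≈ 2.8284 or z ≈ -2.8284.

z = -2.8284 or z = -1 or z = 2.8284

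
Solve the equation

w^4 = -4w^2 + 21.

w = -1.7321 or w = 1.7321

Let u = w^2. The equation becomes u^2 + 4u - 21 = 0.
Factor: (u - 3)(u + 7) = 0, so u = 3 or u = -7.
w^2 = 3 gives w = +/-sqrt(3) ~= +/-1.7321.
w^2 = -7 < 0 has no real solution.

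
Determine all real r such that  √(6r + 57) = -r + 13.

r = 4

Square both sides: 6r + 57 = (-r + 13)².
Expand and rearrange: r² - 32r + 112 = 0.
Solving gives r = 28 or r = 4.
Check each candidate in the original equation:
  r = 28: √(225) = 15, while -r + 13 = -15 — extraneous.
  r = 4: √(81) = 9, while -r + 13 = 9 — valid.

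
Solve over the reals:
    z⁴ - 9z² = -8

z = -2.8284 or z = -1 or z = 1 or z = 2.8284

Let u = z². The equation becomes u² - 9u + 8 = 0.
Factor: (u - 1)(u - 8) = 0, so u = 1 or u = 8.
z² = 1 gives z = ±1.
z² = 8 gives z = ±2·√(2) ≈ ±2.8284.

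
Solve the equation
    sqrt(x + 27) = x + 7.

x = -2

Square both sides: x + 27 = (x + 7)^2.
Expand and rearrange: x^2 + 13x + 22 = 0.
Solving gives x = -2 or x = -11.
Check each candidate in the original equation:
  x = -2: sqrt(25) = 5, while x + 7 = 5 — valid.
  x = -11: sqrt(16) = 4, while x + 7 = -4 — extraneous.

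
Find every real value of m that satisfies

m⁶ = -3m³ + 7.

Let u = m³. The equation becomes u² + 3u - 7 = 0.
By the quadratic formula, u = -3/2 + √(37)/2 or u = -√(37)/2 - 3/2.
m³ = -3/2 + √(37)/2 gives m = ∛(-3/2 + √(37)/2) ≈ 1.1551.
m³ = -√(37)/2 - 3/2 gives m = -∛(3/2 + √(37)/2) ≈ -1.656.

m = -1.656 or m = 1.1551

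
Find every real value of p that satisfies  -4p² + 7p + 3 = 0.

p = -0.3561 or p = 2.1061

Discriminant: (7)² − 4·(-4)·3 = 97.
Quadratic formula: p = (-7 ± √97) / (-8).
So p = 7/8 - √(97)/8 ≈ -0.3561 or p = 7/8 + √(97)/8 ≈ 2.1061.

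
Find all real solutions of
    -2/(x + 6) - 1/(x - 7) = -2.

Multiply both sides by (x + 6)(x - 7):
-2(x - 7) - (x + 6) = -2(x + 6)(x - 7).
Expand and collect terms: -2x^2 + 5x + 76 = 0.
By the quadratic formula, x = (-5 +/- sqrt(633)) / -4, so x ~= -5.0399 or x ~= 7.5399.
Neither value makes a denominator zero (x != -6, x != 7), so both are valid.

x = -5.0399 or x = 7.5399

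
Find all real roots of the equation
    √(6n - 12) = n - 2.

Square both sides: 6n - 12 = (n - 2)².
Expand and rearrange: n² - 10n + 16 = 0.
Solving gives n = 8 or n = 2.
Check each candidate in the original equation:
  n = 8: √(36) = 6, while n - 2 = 6 — valid.
  n = 2: √(0) = 0, while n - 2 = 0 — valid.

n = 2 or n = 8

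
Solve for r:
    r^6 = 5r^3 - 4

Let u = r^3. The equation becomes u^2 - 5u + 4 = 0.
Factor: (u - 4)(u - 1) = 0, so u = 4 or u = 1.
r^3 = 4 gives r = (4)^(1/3) ~= 1.5874.
r^3 = 1 gives r = 1.

r = 1 or r = 1.5874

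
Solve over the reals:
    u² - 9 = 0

Factor: (u - 3)(u + 3) = 0.
So u = 3 or u = -3.

u = -3 or u = 3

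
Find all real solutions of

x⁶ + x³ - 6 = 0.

Let u = x³. The equation becomes u² + u - 6 = 0.
Factor: (u - 2)(u + 3) = 0, so u = 2 or u = -3.
x³ = 2 gives x = ∛(2) ≈ 1.2599.
x³ = -3 gives x = -∛(3) ≈ -1.4422.

x = -1.4422 or x = 1.2599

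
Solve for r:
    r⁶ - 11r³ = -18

r = 1.2599 or r = 2.0801

Let u = r³. The equation becomes u² - 11u + 18 = 0.
Factor: (u - 2)(u - 9) = 0, so u = 2 or u = 9.
r³ = 2 gives r = ∛(2) ≈ 1.2599.
r³ = 9 gives r = ∛(9) ≈ 2.0801.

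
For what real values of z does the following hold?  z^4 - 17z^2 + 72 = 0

Let u = z^2. The equation becomes u^2 - 17u + 72 = 0.
Factor: (u - 8)(u - 9) = 0, so u = 8 or u = 9.
z^2 = 8 gives z = +/-2*sqrt(2) ~= +/-2.8284.
z^2 = 9 gives z = +/-3.

z = -3 or z = -2.8284 or z = 2.8284 or z = 3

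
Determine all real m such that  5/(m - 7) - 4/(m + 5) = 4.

m = -5.9117 or m = 8.1617

Multiply both sides by (m - 7)(m + 5):
5(m + 5) - 4(m - 7) = 4(m - 7)(m + 5).
Expand and collect terms: 4m² - 9m - 193 = 0.
By the quadratic formula, m = (9 ± √3169) / 8, so m ≈ 8.1617 or m ≈ -5.9117.
Neither value makes a denominator zero (m ≠ 7, m ≠ -5), so both are valid.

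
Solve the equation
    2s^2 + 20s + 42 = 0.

Factor: 2(s + 3)(s + 7) = 0.
So s = -3 or s = -7.

s = -7 or s = -3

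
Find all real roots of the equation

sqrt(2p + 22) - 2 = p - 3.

Isolate the radical: sqrt(2p + 22) = p - 1.
Square both sides: 2p + 22 = (p - 1)^2.
Expand and rearrange: p^2 - 4p - 21 = 0.
Solving gives p = 7 or p = -3.
Check each candidate in the original equation:
  p = 7: sqrt(36) = 6, while p - 1 = 6 — valid.
  p = -3: sqrt(16) = 4, while p - 1 = -4 — extraneous.

p = 7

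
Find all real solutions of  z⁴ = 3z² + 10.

Let u = z². The equation becomes u² - 3u - 10 = 0.
Factor: (u + 2)(u - 5) = 0, so u = -2 or u = 5.
z² = -2 < 0 has no real solution.
z² = 5 gives z = ±√(5) ≈ ±2.2361.

z = -2.2361 or z = 2.2361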